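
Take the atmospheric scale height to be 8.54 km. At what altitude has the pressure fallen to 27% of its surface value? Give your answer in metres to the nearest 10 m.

z ≈ 11180 m

Set P/P₀ = exp(−z/H) = 0.27, so z = −H ln(0.27).
−ln(0.27) = 1.3093; z = 8540.0 × 1.3093 = 11181 m.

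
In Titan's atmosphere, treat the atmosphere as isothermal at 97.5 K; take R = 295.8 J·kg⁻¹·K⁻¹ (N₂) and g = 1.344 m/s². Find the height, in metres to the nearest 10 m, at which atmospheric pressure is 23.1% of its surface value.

z ≈ 31440 m

Scale height: H = RT/g = 295.8 × 97.5 / 1.344 = 21459 m.
Set P/P₀ = exp(−z/H) = 0.231, so z = −H ln(0.231).
−ln(0.231) = 1.4653; z = 21459 × 1.4653 = 31444 m.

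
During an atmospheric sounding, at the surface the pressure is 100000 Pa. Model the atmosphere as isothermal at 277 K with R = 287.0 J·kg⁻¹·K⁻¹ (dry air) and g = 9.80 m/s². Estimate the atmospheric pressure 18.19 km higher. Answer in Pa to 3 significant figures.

P ≈ 10600 Pa

Scale height: H = RT/g = 287.0 × 277 / 9.80 = 8112.1 m.
Barometric formula: P = P₀ exp(−z/H).
z/H = 18190/8112.1 = 2.2423; exp(−2.2423) = 0.10621.
P = 100000 × 0.10621 = 10621 Pa.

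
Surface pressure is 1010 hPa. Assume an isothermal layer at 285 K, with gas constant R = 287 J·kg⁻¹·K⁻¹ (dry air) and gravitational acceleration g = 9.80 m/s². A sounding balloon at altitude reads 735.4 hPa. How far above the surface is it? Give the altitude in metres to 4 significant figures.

z ≈ 2648 m

Scale height: H = RT/g = 287 × 285 / 9.80 = 8346.4 m.
Invert the barometric formula: z = H ln(P₀/P).
P₀/P = 1010/735.4 = 1.3734; ln(1.3734) = 0.31729.
z = 8346.4 × 0.31729 = 2648.2 m.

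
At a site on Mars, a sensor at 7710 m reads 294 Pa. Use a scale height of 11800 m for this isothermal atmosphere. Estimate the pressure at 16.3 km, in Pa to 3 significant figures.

P ≈ 142 Pa

Between two levels, P₂ = P₁ exp(−Δz/H) with Δz = z₂ − z₁.
Δz = 16300 − 7710.0 = 8590.0 m; Δz/H = 8590.0/11800 = 0.72797.
P₂ = 294 × exp(−0.72797) = 294 × 0.48289 = 141.97 Pa.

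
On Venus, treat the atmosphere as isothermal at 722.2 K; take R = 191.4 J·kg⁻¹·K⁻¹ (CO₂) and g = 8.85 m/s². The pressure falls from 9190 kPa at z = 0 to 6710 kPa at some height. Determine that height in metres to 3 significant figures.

z ≈ 4910 m

Scale height: H = RT/g = 191.4 × 722.2 / 8.85 = 15619 m.
Invert the barometric formula: z = H ln(P₀/P).
P₀/P = 9190/6710 = 1.3696; ln(1.3696) = 0.31452.
z = 15619 × 0.31452 = 4912.5 m.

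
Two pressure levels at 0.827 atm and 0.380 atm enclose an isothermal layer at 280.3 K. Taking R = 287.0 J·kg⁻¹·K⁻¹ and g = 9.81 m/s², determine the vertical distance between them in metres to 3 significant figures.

Δz ≈ 6380 m

Hypsometric equation: Δz = (R T̄/g) ln(P₁/P₂).
R T̄/g = 287.0 × 280.3 / 9.81 = 8200.4 m.
ln(0.827/0.380) = ln(2.1763) = 0.77763.
Δz = 8200.4 × 0.77763 = 6376.9 m.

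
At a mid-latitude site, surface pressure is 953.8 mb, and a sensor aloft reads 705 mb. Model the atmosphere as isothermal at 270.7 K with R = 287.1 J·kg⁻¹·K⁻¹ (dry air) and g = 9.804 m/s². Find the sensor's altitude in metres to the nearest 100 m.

Scale height: H = RT/g = 287.1 × 270.7 / 9.804 = 7927.2 m.
Invert the barometric formula: z = H ln(P₀/P).
P₀/P = 953.8/705 = 1.3529; ln(1.3529) = 0.30225.
z = 7927.2 × 0.30225 = 2396.0 m.

z ≈ 2400 m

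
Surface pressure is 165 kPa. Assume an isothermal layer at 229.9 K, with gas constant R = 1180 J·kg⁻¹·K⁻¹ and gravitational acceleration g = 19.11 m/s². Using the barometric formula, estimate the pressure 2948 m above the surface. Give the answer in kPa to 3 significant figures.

Scale height: H = RT/g = 1180 × 229.9 / 19.11 = 14196 m.
Barometric formula: P = P₀ exp(−z/H).
z/H = 2948.0/14196 = 0.20766; exp(−0.20766) = 0.81248.
P = 165 × 0.81248 = 134.06 kPa.

P ≈ 134 kPa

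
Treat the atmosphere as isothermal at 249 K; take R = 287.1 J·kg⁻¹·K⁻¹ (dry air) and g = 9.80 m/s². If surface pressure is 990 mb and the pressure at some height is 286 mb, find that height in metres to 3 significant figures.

Scale height: H = RT/g = 287.1 × 249 / 9.80 = 7294.7 m.
Invert the barometric formula: z = H ln(P₀/P).
P₀/P = 990/286 = 3.4615; ln(3.4615) = 1.2417.
z = 7294.7 × 1.2417 = 9057.8 m.

z ≈ 9060 m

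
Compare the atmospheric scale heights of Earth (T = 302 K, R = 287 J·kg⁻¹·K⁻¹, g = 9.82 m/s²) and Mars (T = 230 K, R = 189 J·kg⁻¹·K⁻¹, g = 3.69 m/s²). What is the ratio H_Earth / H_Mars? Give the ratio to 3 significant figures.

H_Earth/H_Mars ≈ 0.749

H = RT/g for each body.
H_Earth = 287 × 302 / 9.82 = 8826.3 m.
H_Mars = 189 × 230 / 3.69 = 11780 m.
H_Earth/H_Mars = 8826.3/11780 = 0.74926.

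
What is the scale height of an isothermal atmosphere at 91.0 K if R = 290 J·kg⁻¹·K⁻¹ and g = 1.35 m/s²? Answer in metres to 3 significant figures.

The scale height of an isothermal atmosphere is H = RT/g.
H = 290 × 91.0 / 1.35 = 26390/1.35 = 19548 m.

H ≈ 19500 m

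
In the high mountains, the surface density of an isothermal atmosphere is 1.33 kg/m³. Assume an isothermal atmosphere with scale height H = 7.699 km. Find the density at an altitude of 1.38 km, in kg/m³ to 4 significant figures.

In an isothermal atmosphere, density decays like pressure: ρ = ρ₀ exp(−z/H).
z/H = 1380.0/7699.0 = 0.17924; exp(−0.17924) = 0.83591.
ρ = 1.33 × 0.83591 = 1.1118 kg/m³.

ρ ≈ 1.112 kg/m³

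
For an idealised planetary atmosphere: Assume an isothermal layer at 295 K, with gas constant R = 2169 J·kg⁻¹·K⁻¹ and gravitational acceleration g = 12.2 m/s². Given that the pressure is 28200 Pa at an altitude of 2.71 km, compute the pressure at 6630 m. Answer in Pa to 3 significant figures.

Scale height: H = RT/g = 2169 × 295 / 12.2 = 52447 m.
Between two levels, P₂ = P₁ exp(−Δz/H) with Δz = z₂ − z₁.
Δz = 6630.0 − 2710.0 = 3920.0 m; Δz/H = 3920.0/52447 = 0.074742.
P₂ = 28200 × exp(−0.074742) = 28200 × 0.92798 = 26169 Pa.

P ≈ 26200 Pa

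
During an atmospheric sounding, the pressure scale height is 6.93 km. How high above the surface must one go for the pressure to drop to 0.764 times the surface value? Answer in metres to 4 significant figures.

z ≈ 1865 m

Set P/P₀ = exp(−z/H) = 0.764, so z = −H ln(0.764).
−ln(0.764) = 0.26919; z = 6930.0 × 0.26919 = 1865.5 m.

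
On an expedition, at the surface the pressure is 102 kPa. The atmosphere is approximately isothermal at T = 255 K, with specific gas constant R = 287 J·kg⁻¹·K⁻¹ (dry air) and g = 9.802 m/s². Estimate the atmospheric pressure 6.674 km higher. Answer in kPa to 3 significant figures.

P ≈ 41.7 kPa

Scale height: H = RT/g = 287 × 255 / 9.802 = 7466.3 m.
Barometric formula: P = P₀ exp(−z/H).
z/H = 6674.0/7466.3 = 0.89388; exp(−0.89388) = 0.40907.
P = 102 × 0.40907 = 41.725 kPa.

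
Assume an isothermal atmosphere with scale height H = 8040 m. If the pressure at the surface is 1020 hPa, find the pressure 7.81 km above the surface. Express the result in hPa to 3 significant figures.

Barometric formula: P = P₀ exp(−z/H).
z/H = 7810.0/8040.0 = 0.97139; exp(−0.97139) = 0.37856.
P = 1020 × 0.37856 = 386.13 hPa.

P ≈ 386 hPa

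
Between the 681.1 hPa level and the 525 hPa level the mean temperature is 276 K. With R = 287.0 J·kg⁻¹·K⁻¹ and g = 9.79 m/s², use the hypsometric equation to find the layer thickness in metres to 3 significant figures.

Hypsometric equation: Δz = (R T̄/g) ln(P₁/P₂).
R T̄/g = 287.0 × 276 / 9.79 = 8091.1 m.
ln(681.1/525) = ln(1.2973) = 0.26029.
Δz = 8091.1 × 0.26029 = 2106.0 m.

Δz ≈ 2110 m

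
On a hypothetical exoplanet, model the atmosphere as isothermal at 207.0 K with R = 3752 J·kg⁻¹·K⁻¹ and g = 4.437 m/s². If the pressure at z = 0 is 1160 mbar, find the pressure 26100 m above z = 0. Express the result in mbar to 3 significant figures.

Scale height: H = RT/g = 3752 × 207.0 / 4.437 = 175040 m.
Barometric formula: P = P₀ exp(−z/H).
z/H = 26100/175040 = 0.14911; exp(−0.14911) = 0.86147.
P = 1160 × 0.86147 = 999.31 mbar.

P ≈ 999 mbar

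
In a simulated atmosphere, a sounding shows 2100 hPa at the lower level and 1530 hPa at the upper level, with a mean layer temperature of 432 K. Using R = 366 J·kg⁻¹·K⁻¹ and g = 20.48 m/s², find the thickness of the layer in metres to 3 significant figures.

Hypsometric equation: Δz = (R T̄/g) ln(P₁/P₂).
R T̄/g = 366 × 432 / 20.48 = 7720.3 m.
ln(2100/1530) = ln(1.3725) = 0.31663.
Δz = 7720.3 × 0.31663 = 2444.5 m.

Δz ≈ 2440 m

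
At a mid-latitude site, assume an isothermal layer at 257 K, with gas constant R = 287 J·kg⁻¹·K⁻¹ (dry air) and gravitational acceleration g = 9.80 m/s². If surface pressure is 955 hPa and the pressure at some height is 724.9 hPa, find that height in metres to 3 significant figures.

z ≈ 2070 m

Scale height: H = RT/g = 287 × 257 / 9.80 = 7526.4 m.
Invert the barometric formula: z = H ln(P₀/P).
P₀/P = 955/724.9 = 1.3174; ln(1.3174) = 0.27566.
z = 7526.4 × 0.27566 = 2074.7 m.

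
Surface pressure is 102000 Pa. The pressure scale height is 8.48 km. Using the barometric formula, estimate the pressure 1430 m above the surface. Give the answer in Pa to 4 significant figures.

Barometric formula: P = P₀ exp(−z/H).
z/H = 1430.0/8480.0 = 0.16863; exp(−0.16863) = 0.84482.
P = 102000 × 0.84482 = 86172 Pa.

P ≈ 86170 Pa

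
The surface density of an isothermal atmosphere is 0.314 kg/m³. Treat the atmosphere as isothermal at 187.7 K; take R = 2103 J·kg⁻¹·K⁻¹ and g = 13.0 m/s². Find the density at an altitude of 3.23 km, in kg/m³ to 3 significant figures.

ρ ≈ 0.282 kg/m³

Scale height: H = RT/g = 2103 × 187.7 / 13.0 = 30364 m.
In an isothermal atmosphere, density decays like pressure: ρ = ρ₀ exp(−z/H).
z/H = 3230.0/30364 = 0.10638; exp(−0.10638) = 0.89908.
ρ = 0.314 × 0.89908 = 0.28231 kg/m³.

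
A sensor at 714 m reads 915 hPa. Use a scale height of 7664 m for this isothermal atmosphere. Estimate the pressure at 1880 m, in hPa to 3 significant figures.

P ≈ 786 hPa

Between two levels, P₂ = P₁ exp(−Δz/H) with Δz = z₂ − z₁.
Δz = 1880.0 − 714.00 = 1166.0 m; Δz/H = 1166.0/7664.0 = 0.15214.
P₂ = 915 × exp(−0.15214) = 915 × 0.85887 = 785.87 hPa.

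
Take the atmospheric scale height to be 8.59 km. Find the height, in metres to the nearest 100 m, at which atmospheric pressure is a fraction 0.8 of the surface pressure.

z ≈ 1900 m

Set P/P₀ = exp(−z/H) = 0.8, so z = −H ln(0.8).
−ln(0.8) = 0.22314; z = 8590.0 × 0.22314 = 1916.8 m.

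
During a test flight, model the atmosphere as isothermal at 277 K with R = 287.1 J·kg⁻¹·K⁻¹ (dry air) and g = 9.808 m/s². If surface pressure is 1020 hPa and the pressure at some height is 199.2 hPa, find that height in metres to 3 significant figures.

z ≈ 13200 m

Scale height: H = RT/g = 287.1 × 277 / 9.808 = 8108.4 m.
Invert the barometric formula: z = H ln(P₀/P).
P₀/P = 1020/199.2 = 5.1205; ln(5.1205) = 1.6333.
z = 8108.4 × 1.6333 = 13243 m.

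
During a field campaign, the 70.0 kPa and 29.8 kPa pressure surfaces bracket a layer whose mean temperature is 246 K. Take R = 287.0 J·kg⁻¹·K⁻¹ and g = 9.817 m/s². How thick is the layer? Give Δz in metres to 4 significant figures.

Δz ≈ 6142 m

Hypsometric equation: Δz = (R T̄/g) ln(P₁/P₂).
R T̄/g = 287.0 × 246 / 9.817 = 7191.8 m.
ln(70.0/29.8) = ln(2.3490) = 0.85399.
Δz = 7191.8 × 0.85399 = 6141.7 m.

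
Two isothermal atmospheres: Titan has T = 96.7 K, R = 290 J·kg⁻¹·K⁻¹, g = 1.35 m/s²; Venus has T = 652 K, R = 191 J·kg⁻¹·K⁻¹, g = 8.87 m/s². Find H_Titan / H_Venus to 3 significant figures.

H = RT/g for each body.
H_Titan = 290 × 96.7 / 1.35 = 20773 m.
H_Venus = 191 × 652 / 8.87 = 14040 m.
H_Titan/H_Venus = 20773/14040 = 1.4796.

H_Titan/H_Venus ≈ 1.48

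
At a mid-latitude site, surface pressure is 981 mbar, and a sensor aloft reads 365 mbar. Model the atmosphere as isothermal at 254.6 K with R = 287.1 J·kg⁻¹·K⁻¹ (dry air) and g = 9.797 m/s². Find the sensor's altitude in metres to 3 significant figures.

z ≈ 7380 m

Scale height: H = RT/g = 287.1 × 254.6 / 9.797 = 7461.0 m.
Invert the barometric formula: z = H ln(P₀/P).
P₀/P = 981/365 = 2.6877; ln(2.6877) = 0.98869.
z = 7461.0 × 0.98869 = 7376.6 m.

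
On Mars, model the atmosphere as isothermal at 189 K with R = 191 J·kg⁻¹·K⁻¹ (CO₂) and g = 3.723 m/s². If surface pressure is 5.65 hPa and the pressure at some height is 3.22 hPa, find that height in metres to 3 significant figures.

z ≈ 5450 m

Scale height: H = RT/g = 191 × 189 / 3.723 = 9696.2 m.
Invert the barometric formula: z = H ln(P₀/P).
P₀/P = 5.65/3.22 = 1.7547; ln(1.7547) = 0.56230.
z = 9696.2 × 0.56230 = 5452.2 m.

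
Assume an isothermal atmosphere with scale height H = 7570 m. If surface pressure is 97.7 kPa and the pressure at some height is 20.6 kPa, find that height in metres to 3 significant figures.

Invert the barometric formula: z = H ln(P₀/P).
P₀/P = 97.7/20.6 = 4.7427; ln(4.7427) = 1.5566.
z = 7570.0 × 1.5566 = 11783 m.

z ≈ 11800 m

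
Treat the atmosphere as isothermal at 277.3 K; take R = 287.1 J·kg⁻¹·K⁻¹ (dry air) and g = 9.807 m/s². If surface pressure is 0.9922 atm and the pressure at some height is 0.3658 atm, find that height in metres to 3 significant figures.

z ≈ 8100 m

Scale height: H = RT/g = 287.1 × 277.3 / 9.807 = 8118.0 m.
Invert the barometric formula: z = H ln(P₀/P).
P₀/P = 0.9922/0.3658 = 2.7124; ln(2.7124) = 0.99783.
z = 8118.0 × 0.99783 = 8100.4 m.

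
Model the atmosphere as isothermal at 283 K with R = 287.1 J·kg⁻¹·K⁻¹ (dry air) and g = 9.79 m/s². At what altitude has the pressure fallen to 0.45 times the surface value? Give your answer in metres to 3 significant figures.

Scale height: H = RT/g = 287.1 × 283 / 9.79 = 8299.2 m.
Set P/P₀ = exp(−z/H) = 0.45, so z = −H ln(0.45).
−ln(0.45) = 0.79851; z = 8299.2 × 0.79851 = 6627.0 m.

z ≈ 6630 m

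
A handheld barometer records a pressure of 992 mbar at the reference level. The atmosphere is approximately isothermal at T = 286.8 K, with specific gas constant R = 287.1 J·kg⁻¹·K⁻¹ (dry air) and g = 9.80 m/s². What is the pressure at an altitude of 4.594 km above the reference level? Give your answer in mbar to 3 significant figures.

P ≈ 574 mbar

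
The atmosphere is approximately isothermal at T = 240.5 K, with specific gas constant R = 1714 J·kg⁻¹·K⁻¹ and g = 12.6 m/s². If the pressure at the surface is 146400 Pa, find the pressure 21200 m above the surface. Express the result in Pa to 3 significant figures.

Scale height: H = RT/g = 1714 × 240.5 / 12.6 = 32716 m.
Barometric formula: P = P₀ exp(−z/H).
z/H = 21200/32716 = 0.64800; exp(−0.64800) = 0.52309.
P = 146400 × 0.52309 = 76580 Pa.

P ≈ 76600 Pa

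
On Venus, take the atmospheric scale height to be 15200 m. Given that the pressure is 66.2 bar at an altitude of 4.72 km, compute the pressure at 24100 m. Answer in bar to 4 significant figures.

P ≈ 18.50 bar

Between two levels, P₂ = P₁ exp(−Δz/H) with Δz = z₂ − z₁.
Δz = 24100 − 4720.0 = 19380 m; Δz/H = 19380/15200 = 1.2750.
P₂ = 66.2 × exp(−1.2750) = 66.2 × 0.27943 = 18.498 bar.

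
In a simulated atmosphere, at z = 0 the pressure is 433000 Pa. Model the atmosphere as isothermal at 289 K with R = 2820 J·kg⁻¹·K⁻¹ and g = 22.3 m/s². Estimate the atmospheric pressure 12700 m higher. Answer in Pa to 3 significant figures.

P ≈ 306000 Pa

Scale height: H = RT/g = 2820 × 289 / 22.3 = 36546 m.
Barometric formula: P = P₀ exp(−z/H).
z/H = 12700/36546 = 0.34751; exp(−0.34751) = 0.70644.
P = 433000 × 0.70644 = 305890 Pa.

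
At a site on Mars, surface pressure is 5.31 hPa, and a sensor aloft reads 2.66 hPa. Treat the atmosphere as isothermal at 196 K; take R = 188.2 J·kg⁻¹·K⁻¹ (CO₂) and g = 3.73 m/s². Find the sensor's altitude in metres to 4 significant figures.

Scale height: H = RT/g = 188.2 × 196 / 3.73 = 9889.3 m.
Invert the barometric formula: z = H ln(P₀/P).
P₀/P = 5.31/2.66 = 1.9962; ln(1.9962) = 0.69125.
z = 9889.3 × 0.69125 = 6836.0 m.

z ≈ 6836 m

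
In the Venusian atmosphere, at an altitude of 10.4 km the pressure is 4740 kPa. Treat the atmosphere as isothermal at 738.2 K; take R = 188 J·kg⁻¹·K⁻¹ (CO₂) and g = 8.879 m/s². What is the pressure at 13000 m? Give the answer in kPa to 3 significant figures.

Scale height: H = RT/g = 188 × 738.2 / 8.879 = 15630 m.
Between two levels, P₂ = P₁ exp(−Δz/H) with Δz = z₂ − z₁.
Δz = 13000 − 10400 = 2600.0 m; Δz/H = 2600.0/15630 = 0.16635.
P₂ = 4740 × exp(−0.16635) = 4740 × 0.84675 = 4013.6 kPa.

P ≈ 4010 kPa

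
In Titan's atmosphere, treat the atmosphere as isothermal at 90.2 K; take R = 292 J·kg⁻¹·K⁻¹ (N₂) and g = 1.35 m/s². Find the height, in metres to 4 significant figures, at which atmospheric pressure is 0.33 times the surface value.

Scale height: H = RT/g = 292 × 90.2 / 1.35 = 19510 m.
Set P/P₀ = exp(−z/H) = 0.33, so z = −H ln(0.33).
−ln(0.33) = 1.1087; z = 19510 × 1.1087 = 21631 m.

z ≈ 21630 m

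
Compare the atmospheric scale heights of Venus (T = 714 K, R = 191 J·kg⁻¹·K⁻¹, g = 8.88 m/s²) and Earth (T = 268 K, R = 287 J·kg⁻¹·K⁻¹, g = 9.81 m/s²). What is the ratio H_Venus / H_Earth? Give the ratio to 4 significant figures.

H_Venus/H_Earth ≈ 1.959

H = RT/g for each body.
H_Venus = 191 × 714 / 8.88 = 15357 m.
H_Earth = 287 × 268 / 9.81 = 7840.6 m.
H_Venus/H_Earth = 15357/7840.6 = 1.9587.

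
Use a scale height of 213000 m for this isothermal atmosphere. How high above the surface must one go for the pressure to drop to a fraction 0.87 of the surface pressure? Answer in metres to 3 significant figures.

z ≈ 29700 m

Set P/P₀ = exp(−z/H) = 0.87, so z = −H ln(0.87).
−ln(0.87) = 0.13926; z = 213000 × 0.13926 = 29662 m.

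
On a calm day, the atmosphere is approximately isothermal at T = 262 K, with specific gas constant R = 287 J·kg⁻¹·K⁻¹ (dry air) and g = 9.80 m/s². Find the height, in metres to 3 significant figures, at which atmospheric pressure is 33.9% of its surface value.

Scale height: H = RT/g = 287 × 262 / 9.80 = 7672.9 m.
Set P/P₀ = exp(−z/H) = 0.339, so z = −H ln(0.339).
−ln(0.339) = 1.0818; z = 7672.9 × 1.0818 = 8300.5 m.

z ≈ 8300 m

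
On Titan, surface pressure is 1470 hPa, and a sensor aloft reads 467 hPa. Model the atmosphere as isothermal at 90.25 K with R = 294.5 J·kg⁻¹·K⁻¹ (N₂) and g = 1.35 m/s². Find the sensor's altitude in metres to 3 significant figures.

z ≈ 22600 m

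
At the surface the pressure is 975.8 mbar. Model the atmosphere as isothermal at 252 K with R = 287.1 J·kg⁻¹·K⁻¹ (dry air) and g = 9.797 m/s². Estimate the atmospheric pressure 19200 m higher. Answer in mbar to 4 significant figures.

P ≈ 72.48 mbar

Scale height: H = RT/g = 287.1 × 252 / 9.797 = 7384.8 m.
Barometric formula: P = P₀ exp(−z/H).
z/H = 19200/7384.8 = 2.5999; exp(−2.5999) = 0.074281.
P = 975.8 × 0.074281 = 72.483 mbar.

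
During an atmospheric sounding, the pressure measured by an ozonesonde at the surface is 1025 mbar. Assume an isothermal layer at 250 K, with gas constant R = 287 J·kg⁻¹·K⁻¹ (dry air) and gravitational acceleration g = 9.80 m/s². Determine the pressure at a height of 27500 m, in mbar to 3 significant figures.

Scale height: H = RT/g = 287 × 250 / 9.80 = 7321.4 m.
Barometric formula: P = P₀ exp(−z/H).
z/H = 27500/7321.4 = 3.7561; exp(−3.7561) = 0.023375.
P = 1025 × 0.023375 = 23.959 mbar.

P ≈ 24.0 mbar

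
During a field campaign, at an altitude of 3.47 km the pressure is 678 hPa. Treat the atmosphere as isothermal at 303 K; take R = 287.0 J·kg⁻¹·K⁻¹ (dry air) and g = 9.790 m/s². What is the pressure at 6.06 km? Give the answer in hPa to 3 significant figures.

P ≈ 507 hPa

Scale height: H = RT/g = 287.0 × 303 / 9.790 = 8882.6 m.
Between two levels, P₂ = P₁ exp(−Δz/H) with Δz = z₂ − z₁.
Δz = 6060.0 − 3470.0 = 2590.0 m; Δz/H = 2590.0/8882.6 = 0.29158.
P₂ = 678 × exp(−0.29158) = 678 × 0.74708 = 506.52 hPa.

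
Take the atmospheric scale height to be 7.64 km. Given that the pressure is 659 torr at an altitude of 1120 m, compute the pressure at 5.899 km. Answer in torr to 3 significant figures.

Between two levels, P₂ = P₁ exp(−Δz/H) with Δz = z₂ − z₁.
Δz = 5899.0 − 1120.0 = 4779.0 m; Δz/H = 4779.0/7640.0 = 0.62552.
P₂ = 659 × exp(−0.62552) = 659 × 0.53498 = 352.55 torr.

P ≈ 353 torr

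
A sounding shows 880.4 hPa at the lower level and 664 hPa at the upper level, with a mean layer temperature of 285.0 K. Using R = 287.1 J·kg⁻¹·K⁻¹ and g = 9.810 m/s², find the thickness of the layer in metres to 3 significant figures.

Hypsometric equation: Δz = (R T̄/g) ln(P₁/P₂).
R T̄/g = 287.1 × 285.0 / 9.810 = 8340.8 m.
ln(880.4/664) = ln(1.3259) = 0.28209.
Δz = 8340.8 × 0.28209 = 2352.9 m.

Δz ≈ 2350 m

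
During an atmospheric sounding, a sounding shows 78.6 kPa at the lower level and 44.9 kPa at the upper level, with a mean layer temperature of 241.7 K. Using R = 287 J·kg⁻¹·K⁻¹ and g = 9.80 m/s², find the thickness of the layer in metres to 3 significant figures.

Hypsometric equation: Δz = (R T̄/g) ln(P₁/P₂).
R T̄/g = 287 × 241.7 / 9.80 = 7078.4 m.
ln(78.6/44.9) = ln(1.7506) = 0.55996.
Δz = 7078.4 × 0.55996 = 3963.6 m.

Δz ≈ 3960 m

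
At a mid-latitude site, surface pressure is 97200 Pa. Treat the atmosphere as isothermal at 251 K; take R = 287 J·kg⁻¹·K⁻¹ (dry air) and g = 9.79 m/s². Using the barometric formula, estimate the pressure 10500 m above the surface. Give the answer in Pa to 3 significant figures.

Scale height: H = RT/g = 287 × 251 / 9.79 = 7358.2 m.
Barometric formula: P = P₀ exp(−z/H).
z/H = 10500/7358.2 = 1.4270; exp(−1.4270) = 0.24003.
P = 97200 × 0.24003 = 23331 Pa.

P ≈ 23300 Pa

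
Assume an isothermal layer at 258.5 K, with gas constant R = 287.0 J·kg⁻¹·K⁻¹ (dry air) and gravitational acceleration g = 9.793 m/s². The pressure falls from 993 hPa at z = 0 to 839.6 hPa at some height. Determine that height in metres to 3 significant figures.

z ≈ 1270 m

Scale height: H = RT/g = 287.0 × 258.5 / 9.793 = 7575.8 m.
Invert the barometric formula: z = H ln(P₀/P).
P₀/P = 993/839.6 = 1.1827; ln(1.1827) = 0.16780.
z = 7575.8 × 0.16780 = 1271.2 m.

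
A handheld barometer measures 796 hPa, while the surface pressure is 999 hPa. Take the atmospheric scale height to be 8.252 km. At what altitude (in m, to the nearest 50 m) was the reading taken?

z ≈ 1850 m

Invert the barometric formula: z = H ln(P₀/P).
P₀/P = 999/796 = 1.2550; ln(1.2550) = 0.22714.
z = 8252.0 × 0.22714 = 1874.4 m.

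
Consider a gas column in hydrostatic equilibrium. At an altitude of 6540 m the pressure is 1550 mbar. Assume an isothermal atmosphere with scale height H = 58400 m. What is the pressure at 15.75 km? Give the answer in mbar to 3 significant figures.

P ≈ 1320 mbar

Between two levels, P₂ = P₁ exp(−Δz/H) with Δz = z₂ − z₁.
Δz = 15750 − 6540.0 = 9210.0 m; Δz/H = 9210.0/58400 = 0.15771.
P₂ = 1550 × exp(−0.15771) = 1550 × 0.85410 = 1323.9 mbar.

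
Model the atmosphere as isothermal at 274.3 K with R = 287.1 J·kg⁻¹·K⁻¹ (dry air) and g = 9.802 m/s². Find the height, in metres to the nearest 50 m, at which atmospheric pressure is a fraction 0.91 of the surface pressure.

Scale height: H = RT/g = 287.1 × 274.3 / 9.802 = 8034.2 m.
Set P/P₀ = exp(−z/H) = 0.91, so z = −H ln(0.91).
−ln(0.91) = 0.094311; z = 8034.2 × 0.094311 = 757.71 m.

z ≈ 750 m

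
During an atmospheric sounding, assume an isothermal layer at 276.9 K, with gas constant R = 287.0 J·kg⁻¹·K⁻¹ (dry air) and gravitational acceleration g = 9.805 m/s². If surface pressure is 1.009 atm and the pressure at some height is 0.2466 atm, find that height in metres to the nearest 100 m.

z ≈ 11400 m

Scale height: H = RT/g = 287.0 × 276.9 / 9.805 = 8105.1 m.
Invert the barometric formula: z = H ln(P₀/P).
P₀/P = 1.009/0.2466 = 4.0916; ln(4.0916) = 1.4089.
z = 8105.1 × 1.4089 = 11419 m.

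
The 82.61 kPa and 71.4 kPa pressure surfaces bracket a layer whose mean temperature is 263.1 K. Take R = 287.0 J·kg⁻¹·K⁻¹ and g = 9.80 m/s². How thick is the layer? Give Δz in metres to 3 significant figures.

Δz ≈ 1120 m

Hypsometric equation: Δz = (R T̄/g) ln(P₁/P₂).
R T̄/g = 287.0 × 263.1 / 9.80 = 7705.1 m.
ln(82.61/71.4) = ln(1.1570) = 0.14583.
Δz = 7705.1 × 0.14583 = 1123.6 m.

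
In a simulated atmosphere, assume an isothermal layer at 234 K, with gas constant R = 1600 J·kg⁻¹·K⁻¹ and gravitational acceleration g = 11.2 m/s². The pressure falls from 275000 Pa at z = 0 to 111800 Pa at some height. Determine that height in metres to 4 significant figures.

z ≈ 30090 m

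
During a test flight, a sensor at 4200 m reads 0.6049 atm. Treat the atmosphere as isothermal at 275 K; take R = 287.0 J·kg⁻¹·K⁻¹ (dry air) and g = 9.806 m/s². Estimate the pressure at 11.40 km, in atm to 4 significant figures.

Scale height: H = RT/g = 287.0 × 275 / 9.806 = 8048.6 m.
Between two levels, P₂ = P₁ exp(−Δz/H) with Δz = z₂ − z₁.
Δz = 11400 − 4200.0 = 7200.0 m; Δz/H = 7200.0/8048.6 = 0.89457.
P₂ = 0.6049 × exp(−0.89457) = 0.6049 × 0.40878 = 0.24727 atm.

P ≈ 0.2473 atm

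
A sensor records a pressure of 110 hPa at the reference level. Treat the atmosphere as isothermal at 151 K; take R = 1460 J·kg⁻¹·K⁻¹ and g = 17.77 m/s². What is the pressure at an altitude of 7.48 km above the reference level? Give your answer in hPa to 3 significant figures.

Scale height: H = RT/g = 1460 × 151 / 17.77 = 12406 m.
Barometric formula: P = P₀ exp(−z/H).
z/H = 7480.0/12406 = 0.60293; exp(−0.60293) = 0.54721.
P = 110 × 0.54721 = 60.193 hPa.

P ≈ 60.2 hPa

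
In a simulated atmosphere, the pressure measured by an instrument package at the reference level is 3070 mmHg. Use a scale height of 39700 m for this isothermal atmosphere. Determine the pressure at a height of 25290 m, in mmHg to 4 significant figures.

P ≈ 1624 mmHg

Barometric formula: P = P₀ exp(−z/H).
z/H = 25290/39700 = 0.63703; exp(−0.63703) = 0.52886.
P = 3070 × 0.52886 = 1623.6 mmHg.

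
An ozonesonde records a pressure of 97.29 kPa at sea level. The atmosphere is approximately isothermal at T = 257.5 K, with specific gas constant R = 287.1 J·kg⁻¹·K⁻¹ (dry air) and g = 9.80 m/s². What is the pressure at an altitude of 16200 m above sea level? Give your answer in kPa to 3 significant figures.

Scale height: H = RT/g = 287.1 × 257.5 / 9.80 = 7543.7 m.
Barometric formula: P = P₀ exp(−z/H).
z/H = 16200/7543.7 = 2.1475; exp(−2.1475) = 0.11678.
P = 97.29 × 0.11678 = 11.362 kPa.

P ≈ 11.4 kPa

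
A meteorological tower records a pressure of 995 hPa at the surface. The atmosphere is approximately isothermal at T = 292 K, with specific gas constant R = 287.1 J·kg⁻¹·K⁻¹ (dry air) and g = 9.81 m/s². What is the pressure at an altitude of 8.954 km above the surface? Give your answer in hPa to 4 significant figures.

P ≈ 349.0 hPa

Scale height: H = RT/g = 287.1 × 292 / 9.81 = 8545.7 m.
Barometric formula: P = P₀ exp(−z/H).
z/H = 8954.0/8545.7 = 1.0478; exp(−1.0478) = 0.35071.
P = 995 × 0.35071 = 348.96 hPa.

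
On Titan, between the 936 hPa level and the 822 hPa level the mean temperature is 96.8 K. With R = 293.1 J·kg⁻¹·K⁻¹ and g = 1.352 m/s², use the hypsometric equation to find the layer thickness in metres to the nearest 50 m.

Hypsometric equation: Δz = (R T̄/g) ln(P₁/P₂).
R T̄/g = 293.1 × 96.8 / 1.352 = 20985 m.
ln(936/822) = ln(1.1387) = 0.12989.
Δz = 20985 × 0.12989 = 2725.7 m.

Δz ≈ 2750 m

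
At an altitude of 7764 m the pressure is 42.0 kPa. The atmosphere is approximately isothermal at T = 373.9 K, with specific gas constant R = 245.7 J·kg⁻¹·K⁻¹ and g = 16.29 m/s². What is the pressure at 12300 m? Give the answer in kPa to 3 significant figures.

P ≈ 18.8 kPa

Scale height: H = RT/g = 245.7 × 373.9 / 16.29 = 5639.5 m.
Between two levels, P₂ = P₁ exp(−Δz/H) with Δz = z₂ − z₁.
Δz = 12300 − 7764.0 = 4536.0 m; Δz/H = 4536.0/5639.5 = 0.80433.
P₂ = 42.0 × exp(−0.80433) = 42.0 × 0.44739 = 18.790 kPa.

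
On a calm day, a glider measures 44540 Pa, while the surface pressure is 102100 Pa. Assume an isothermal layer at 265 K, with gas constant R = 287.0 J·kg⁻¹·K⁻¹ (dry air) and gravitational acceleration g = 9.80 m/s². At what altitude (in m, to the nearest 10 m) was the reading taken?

Scale height: H = RT/g = 287.0 × 265 / 9.80 = 7760.7 m.
Invert the barometric formula: z = H ln(P₀/P).
P₀/P = 102100/44540 = 2.2923; ln(2.2923) = 0.82956.
z = 7760.7 × 0.82956 = 6438.0 m.

z ≈ 6440 m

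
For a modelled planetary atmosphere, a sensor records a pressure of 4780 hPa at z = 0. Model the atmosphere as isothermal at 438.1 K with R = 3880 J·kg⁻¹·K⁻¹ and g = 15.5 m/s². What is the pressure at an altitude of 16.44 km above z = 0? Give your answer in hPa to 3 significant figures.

Scale height: H = RT/g = 3880 × 438.1 / 15.5 = 109670 m.
Barometric formula: P = P₀ exp(−z/H).
z/H = 16440/109670 = 0.14990; exp(−0.14990) = 0.86079.
P = 4780 × 0.86079 = 4114.6 hPa.

P ≈ 4110 hPa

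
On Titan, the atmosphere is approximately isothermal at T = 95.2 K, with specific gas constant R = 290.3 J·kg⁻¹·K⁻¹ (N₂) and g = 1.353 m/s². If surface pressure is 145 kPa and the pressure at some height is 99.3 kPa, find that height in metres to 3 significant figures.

Scale height: H = RT/g = 290.3 × 95.2 / 1.353 = 20426 m.
Invert the barometric formula: z = H ln(P₀/P).
P₀/P = 145/99.3 = 1.4602; ln(1.4602) = 0.37857.
z = 20426 × 0.37857 = 7732.7 m.

z ≈ 7730 m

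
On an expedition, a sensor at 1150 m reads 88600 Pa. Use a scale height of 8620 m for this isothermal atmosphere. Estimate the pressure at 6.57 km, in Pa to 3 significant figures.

Between two levels, P₂ = P₁ exp(−Δz/H) with Δz = z₂ − z₁.
Δz = 6570.0 − 1150.0 = 5420.0 m; Δz/H = 5420.0/8620.0 = 0.62877.
P₂ = 88600 × exp(−0.62877) = 88600 × 0.53325 = 47246 Pa.

P ≈ 47200 Pa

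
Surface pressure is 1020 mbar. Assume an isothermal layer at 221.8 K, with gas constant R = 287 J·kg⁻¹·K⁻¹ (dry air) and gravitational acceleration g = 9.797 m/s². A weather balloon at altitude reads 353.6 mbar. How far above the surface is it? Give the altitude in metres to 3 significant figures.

z ≈ 6880 m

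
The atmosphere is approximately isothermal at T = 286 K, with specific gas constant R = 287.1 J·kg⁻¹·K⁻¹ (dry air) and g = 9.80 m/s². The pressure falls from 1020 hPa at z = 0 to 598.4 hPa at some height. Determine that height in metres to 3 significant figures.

Scale height: H = RT/g = 287.1 × 286 / 9.80 = 8378.6 m.
Invert the barometric formula: z = H ln(P₀/P).
P₀/P = 1020/598.4 = 1.7045; ln(1.7045) = 0.53327.
z = 8378.6 × 0.53327 = 4468.1 m.

z ≈ 4470 m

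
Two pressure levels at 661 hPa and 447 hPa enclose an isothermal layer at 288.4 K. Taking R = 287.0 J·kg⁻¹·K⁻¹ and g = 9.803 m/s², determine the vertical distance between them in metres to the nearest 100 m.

Hypsometric equation: Δz = (R T̄/g) ln(P₁/P₂).
R T̄/g = 287.0 × 288.4 / 9.803 = 8443.4 m.
ln(661/447) = ln(1.4787) = 0.39116.
Δz = 8443.4 × 0.39116 = 3302.7 m.

Δz ≈ 3300 m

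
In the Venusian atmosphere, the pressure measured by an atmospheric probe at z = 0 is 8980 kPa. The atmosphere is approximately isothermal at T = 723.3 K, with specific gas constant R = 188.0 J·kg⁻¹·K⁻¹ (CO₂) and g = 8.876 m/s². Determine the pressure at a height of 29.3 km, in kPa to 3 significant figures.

Scale height: H = RT/g = 188.0 × 723.3 / 8.876 = 15320 m.
Barometric formula: P = P₀ exp(−z/H).
z/H = 29300/15320 = 1.9125; exp(−1.9125) = 0.14771.
P = 8980 × 0.14771 = 1326.4 kPa.

P ≈ 1330 kPa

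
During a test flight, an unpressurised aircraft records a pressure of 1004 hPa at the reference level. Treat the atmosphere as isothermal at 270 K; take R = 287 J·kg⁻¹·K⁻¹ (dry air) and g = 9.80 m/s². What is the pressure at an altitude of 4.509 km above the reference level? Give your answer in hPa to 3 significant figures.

P ≈ 568 hPa

Scale height: H = RT/g = 287 × 270 / 9.80 = 7907.1 m.
Barometric formula: P = P₀ exp(−z/H).
z/H = 4509.0/7907.1 = 0.57025; exp(−0.57025) = 0.56538.
P = 1004 × 0.56538 = 567.64 hPa.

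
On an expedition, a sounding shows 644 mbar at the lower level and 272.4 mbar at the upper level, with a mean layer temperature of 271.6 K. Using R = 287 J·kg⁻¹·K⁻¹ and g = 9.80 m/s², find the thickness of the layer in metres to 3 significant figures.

Δz ≈ 6840 m

Hypsometric equation: Δz = (R T̄/g) ln(P₁/P₂).
R T̄/g = 287 × 271.6 / 9.80 = 7954.0 m.
ln(644/272.4) = ln(2.3642) = 0.86044.
Δz = 7954.0 × 0.86044 = 6843.9 m.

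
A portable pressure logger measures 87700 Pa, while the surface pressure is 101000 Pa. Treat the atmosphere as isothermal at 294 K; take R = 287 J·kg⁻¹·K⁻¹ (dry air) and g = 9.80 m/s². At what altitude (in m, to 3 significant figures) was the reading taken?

z ≈ 1220 m

Scale height: H = RT/g = 287 × 294 / 9.80 = 8610.0 m.
Invert the barometric formula: z = H ln(P₀/P).
P₀/P = 101000/87700 = 1.1517; ln(1.1517) = 0.14124.
z = 8610.0 × 0.14124 = 1216.1 m.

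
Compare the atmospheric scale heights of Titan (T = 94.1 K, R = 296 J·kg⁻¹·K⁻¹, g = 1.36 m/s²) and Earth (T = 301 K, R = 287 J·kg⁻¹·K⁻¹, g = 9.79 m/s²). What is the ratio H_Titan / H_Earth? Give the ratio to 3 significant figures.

H_Titan/H_Earth ≈ 2.32

H = RT/g for each body.
H_Titan = 296 × 94.1 / 1.36 = 20481 m.
H_Earth = 287 × 301 / 9.79 = 8824.0 m.
H_Titan/H_Earth = 20481/8824.0 = 2.3211.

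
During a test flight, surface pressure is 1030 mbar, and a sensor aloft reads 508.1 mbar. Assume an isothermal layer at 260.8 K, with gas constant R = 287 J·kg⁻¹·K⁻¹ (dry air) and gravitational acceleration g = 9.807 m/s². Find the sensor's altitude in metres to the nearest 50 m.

z ≈ 5400 m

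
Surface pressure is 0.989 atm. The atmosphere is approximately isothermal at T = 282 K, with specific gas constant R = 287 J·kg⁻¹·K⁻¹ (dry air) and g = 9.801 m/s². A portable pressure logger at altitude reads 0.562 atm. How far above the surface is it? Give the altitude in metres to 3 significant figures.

Scale height: H = RT/g = 287 × 282 / 9.801 = 8257.7 m.
Invert the barometric formula: z = H ln(P₀/P).
P₀/P = 0.989/0.562 = 1.7598; ln(1.7598) = 0.56520.
z = 8257.7 × 0.56520 = 4667.3 m.

z ≈ 4670 m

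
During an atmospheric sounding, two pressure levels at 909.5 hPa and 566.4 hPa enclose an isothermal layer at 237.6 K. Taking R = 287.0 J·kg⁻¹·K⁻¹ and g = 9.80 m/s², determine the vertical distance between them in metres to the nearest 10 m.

Hypsometric equation: Δz = (R T̄/g) ln(P₁/P₂).
R T̄/g = 287.0 × 237.6 / 9.80 = 6958.3 m.
ln(909.5/566.4) = ln(1.6058) = 0.47362.
Δz = 6958.3 × 0.47362 = 3295.6 m.

Δz ≈ 3300 m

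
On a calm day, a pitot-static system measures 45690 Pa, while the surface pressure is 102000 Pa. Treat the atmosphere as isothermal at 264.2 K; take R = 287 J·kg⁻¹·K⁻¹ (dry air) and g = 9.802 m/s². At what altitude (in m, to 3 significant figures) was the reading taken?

Scale height: H = RT/g = 287 × 264.2 / 9.802 = 7735.7 m.
Invert the barometric formula: z = H ln(P₀/P).
P₀/P = 102000/45690 = 2.2324; ln(2.2324) = 0.80308.
z = 7735.7 × 0.80308 = 6212.4 m.

z ≈ 6210 m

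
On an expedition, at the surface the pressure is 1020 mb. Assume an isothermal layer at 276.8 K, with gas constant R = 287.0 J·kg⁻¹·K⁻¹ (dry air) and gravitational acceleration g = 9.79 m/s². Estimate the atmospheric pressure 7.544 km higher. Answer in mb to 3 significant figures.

P ≈ 403 mb

Scale height: H = RT/g = 287.0 × 276.8 / 9.79 = 8114.6 m.
Barometric formula: P = P₀ exp(−z/H).
z/H = 7544.0/8114.6 = 0.92968; exp(−0.92968) = 0.39468.
P = 1020 × 0.39468 = 402.57 mb.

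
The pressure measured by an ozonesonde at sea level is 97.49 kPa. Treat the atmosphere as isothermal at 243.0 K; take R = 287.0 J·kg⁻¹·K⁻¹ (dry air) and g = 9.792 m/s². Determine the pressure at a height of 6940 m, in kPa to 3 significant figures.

P ≈ 36.8 kPa

Scale height: H = RT/g = 287.0 × 243.0 / 9.792 = 7122.2 m.
Barometric formula: P = P₀ exp(−z/H).
z/H = 6940.0/7122.2 = 0.97442; exp(−0.97442) = 0.37741.
P = 97.49 × 0.37741 = 36.794 kPa.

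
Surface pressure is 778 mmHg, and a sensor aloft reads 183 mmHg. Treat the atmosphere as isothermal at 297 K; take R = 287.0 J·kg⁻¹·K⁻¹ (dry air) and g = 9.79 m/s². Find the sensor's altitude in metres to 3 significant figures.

Scale height: H = RT/g = 287.0 × 297 / 9.79 = 8706.7 m.
Invert the barometric formula: z = H ln(P₀/P).
P₀/P = 778/183 = 4.2514; ln(4.2514) = 1.4472.
z = 8706.7 × 1.4472 = 12600 m.

z ≈ 12600 m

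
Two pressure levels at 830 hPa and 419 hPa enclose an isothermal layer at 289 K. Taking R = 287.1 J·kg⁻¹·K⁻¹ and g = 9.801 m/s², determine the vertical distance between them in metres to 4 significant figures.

Δz ≈ 5787 m

Hypsometric equation: Δz = (R T̄/g) ln(P₁/P₂).
R T̄/g = 287.1 × 289 / 9.801 = 8465.7 m.
ln(830/419) = ln(1.9809) = 0.68355.
Δz = 8465.7 × 0.68355 = 5786.7 m.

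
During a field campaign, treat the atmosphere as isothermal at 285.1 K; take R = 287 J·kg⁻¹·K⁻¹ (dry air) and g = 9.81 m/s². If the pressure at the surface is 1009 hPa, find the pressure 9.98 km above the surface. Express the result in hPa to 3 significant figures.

P ≈ 305 hPa

Scale height: H = RT/g = 287 × 285.1 / 9.81 = 8340.8 m.
Barometric formula: P = P₀ exp(−z/H).
z/H = 9980.0/8340.8 = 1.1965; exp(−1.1965) = 0.30225.
P = 1009 × 0.30225 = 304.97 hPa.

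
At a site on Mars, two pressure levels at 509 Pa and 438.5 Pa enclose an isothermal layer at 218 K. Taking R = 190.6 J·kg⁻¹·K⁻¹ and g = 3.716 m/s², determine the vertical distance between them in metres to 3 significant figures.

Δz ≈ 1670 m

Hypsometric equation: Δz = (R T̄/g) ln(P₁/P₂).
R T̄/g = 190.6 × 218 / 3.716 = 11182 m.
ln(509/438.5) = ln(1.1608) = 0.14911.
Δz = 11182 × 0.14911 = 1667.3 m.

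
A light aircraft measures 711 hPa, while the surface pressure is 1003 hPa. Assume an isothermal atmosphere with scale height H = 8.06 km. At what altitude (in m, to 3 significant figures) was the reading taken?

z ≈ 2770 m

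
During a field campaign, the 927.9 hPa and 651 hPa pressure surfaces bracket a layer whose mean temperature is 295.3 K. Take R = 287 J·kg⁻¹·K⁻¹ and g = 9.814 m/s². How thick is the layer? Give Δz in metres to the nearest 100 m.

Δz ≈ 3100 m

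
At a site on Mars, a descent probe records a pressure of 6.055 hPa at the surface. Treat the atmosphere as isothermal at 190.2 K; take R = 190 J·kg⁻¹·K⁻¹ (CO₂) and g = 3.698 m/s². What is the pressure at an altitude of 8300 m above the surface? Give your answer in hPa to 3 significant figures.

Scale height: H = RT/g = 190 × 190.2 / 3.698 = 9772.3 m.
Barometric formula: P = P₀ exp(−z/H).
z/H = 8300.0/9772.3 = 0.84934; exp(−0.84934) = 0.42770.
P = 6.055 × 0.42770 = 2.5897 hPa.

P ≈ 2.59 hPa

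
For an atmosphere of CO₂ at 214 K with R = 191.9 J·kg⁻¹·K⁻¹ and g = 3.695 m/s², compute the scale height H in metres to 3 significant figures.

H ≈ 11100 m

The scale height of an isothermal atmosphere is H = RT/g.
H = 191.9 × 214 / 3.695 = 41067/3.695 = 11114 m.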